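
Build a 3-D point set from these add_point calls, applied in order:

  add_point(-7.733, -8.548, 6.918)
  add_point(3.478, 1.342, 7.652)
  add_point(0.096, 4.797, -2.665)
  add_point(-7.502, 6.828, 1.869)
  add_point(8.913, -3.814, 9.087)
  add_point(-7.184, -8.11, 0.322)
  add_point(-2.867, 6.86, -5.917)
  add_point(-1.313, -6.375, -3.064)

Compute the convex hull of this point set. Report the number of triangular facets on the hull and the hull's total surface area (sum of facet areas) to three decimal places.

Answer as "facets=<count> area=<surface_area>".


facets=12 area=649.209

8 of the 8 inputs are extreme points: [0, 1, 2, 3, 4, 5, 6, 7].

Per-facet area ½‖(b−a)×(c−a)‖:
  f1: (p1, p4, p0) → 56.8205
  f2: (p7, p4, p0) → 93.7614
  f3: (p3, p1, p0) → 94.7415
  f4: (p3, p1, p6) → 61.4071
  f5: (p2, p1, p4) → 35.1853
  f6: (p2, p1, p6) → 11.1200
  f7: (p2, p7, p4) → 87.4105
  f8: (p2, p7, p6) → 25.9263
  f9: (p5, p7, p0) → 19.1112
  f10: (p5, p7, p6) → 46.1996
  f11: (p5, p3, p0) → 49.7832
  f12: (p5, p3, p6) → 67.7425
Σ area = 649.209

Euler characteristic 8−18+12 = 2 ✓


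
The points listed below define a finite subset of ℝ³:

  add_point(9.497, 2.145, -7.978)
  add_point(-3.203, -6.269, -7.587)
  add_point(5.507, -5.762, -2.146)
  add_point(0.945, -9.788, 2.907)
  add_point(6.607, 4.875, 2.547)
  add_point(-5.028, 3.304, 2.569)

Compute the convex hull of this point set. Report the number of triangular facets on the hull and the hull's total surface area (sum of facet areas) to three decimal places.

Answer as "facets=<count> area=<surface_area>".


facets=8 area=518.495

6 of the 6 inputs are extreme points: [0, 1, 2, 3, 4, 5].

Area of each hull facet:
  f1: (p4, p0, p5) → 64.3697
  f2: (p4, p3, p5) → 80.8801
  f3: (p1, p0, p5) → 103.8737
  f4: (p1, p3, p5) → 76.5065
  f5: (p2, p1, p0) → 54.4053
  f6: (p2, p1, p3) → 40.0296
  f7: (p2, p4, p0) → 53.8515
  f8: (p2, p4, p3) → 44.5781
Σ area = 518.495

Euler characteristic 6−12+8 = 2 ✓


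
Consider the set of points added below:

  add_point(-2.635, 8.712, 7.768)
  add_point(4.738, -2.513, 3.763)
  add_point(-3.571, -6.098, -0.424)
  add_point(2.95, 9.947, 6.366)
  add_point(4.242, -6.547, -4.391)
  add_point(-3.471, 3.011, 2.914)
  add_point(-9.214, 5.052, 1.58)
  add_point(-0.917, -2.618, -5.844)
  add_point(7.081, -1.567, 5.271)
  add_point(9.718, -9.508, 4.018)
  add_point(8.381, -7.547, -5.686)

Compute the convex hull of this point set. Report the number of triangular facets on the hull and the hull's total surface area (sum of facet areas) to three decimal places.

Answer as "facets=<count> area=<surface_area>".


Points on the hull: [0, 2, 3, 6, 7, 8, 9, 10] (8 of 11).

Triangle areas on the boundary:
  f1: (p7, p3, p6) → 93.3225
  f2: (p10, p7, p3) → 93.6501
  f3: (p0, p3, p6) → 23.6213
  f4: (p2, p7, p6) → 43.6052
  f5: (p2, p0, p6) → 61.1429
  f6: (p2, p0, p9) → 122.2166
  f7: (p2, p10, p9) → 63.6199
  f8: (p2, p10, p7) → 36.5082
  f9: (p8, p0, p9) → 25.4187
  f10: (p8, p0, p3) → 35.7896
  f11: (p8, p10, p9) → 42.1186
  f12: (p8, p10, p3) → 63.8816
Σ area = 704.895

Euler characteristic 8−18+12 = 2 ✓

facets=12 area=704.895


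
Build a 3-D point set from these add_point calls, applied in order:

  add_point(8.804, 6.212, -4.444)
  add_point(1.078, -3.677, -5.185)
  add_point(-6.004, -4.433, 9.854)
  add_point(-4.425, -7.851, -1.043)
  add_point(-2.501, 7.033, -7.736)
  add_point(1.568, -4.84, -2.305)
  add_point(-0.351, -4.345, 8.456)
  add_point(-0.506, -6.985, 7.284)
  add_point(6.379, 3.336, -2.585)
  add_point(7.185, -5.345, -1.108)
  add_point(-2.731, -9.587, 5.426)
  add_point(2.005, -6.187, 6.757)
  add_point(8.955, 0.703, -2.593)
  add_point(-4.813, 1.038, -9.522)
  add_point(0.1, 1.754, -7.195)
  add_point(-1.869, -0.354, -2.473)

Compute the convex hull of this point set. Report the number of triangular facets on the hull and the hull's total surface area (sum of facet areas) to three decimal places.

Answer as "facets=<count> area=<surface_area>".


12 of the 16 inputs are extreme points: [0, 1, 2, 3, 4, 6, 7, 9, 10, 11, 12, 13].

Triangle areas on the boundary:
  f1: (p13, p4, p2) → 67.2508
  f2: (p0, p4, p2) → 124.8617
  f3: (p0, p13, p4) → 36.9523
  f4: (p9, p11, p12) → 27.7236
  f5: (p9, p11, p10) → 26.9746
  f6: (p7, p10, p2) → 12.8162
  f7: (p7, p11, p10) → 4.0270
  f8: (p6, p0, p12) → 37.8115
  f9: (p6, p11, p12) → 21.1208
  f10: (p6, p0, p2) → 42.6223
  f11: (p6, p7, p2) → 8.4191
  f12: (p6, p7, p11) → 3.7710
  f13: (p3, p9, p10) → 40.3480
  f14: (p3, p13, p2) → 63.8529
  f15: (p3, p10, p2) → 25.0740
  f16: (p1, p3, p13) → 34.9485
  f17: (p1, p3, p9) → 29.9266
  f18: (p1, p9, p12) → 24.2291
  f19: (p1, p0, p12) → 25.7070
  f20: (p1, p0, p13) → 54.6939
Σ area = 713.131

Check V−E+F: 12 − 30 + 20 = 2.

facets=20 area=713.131


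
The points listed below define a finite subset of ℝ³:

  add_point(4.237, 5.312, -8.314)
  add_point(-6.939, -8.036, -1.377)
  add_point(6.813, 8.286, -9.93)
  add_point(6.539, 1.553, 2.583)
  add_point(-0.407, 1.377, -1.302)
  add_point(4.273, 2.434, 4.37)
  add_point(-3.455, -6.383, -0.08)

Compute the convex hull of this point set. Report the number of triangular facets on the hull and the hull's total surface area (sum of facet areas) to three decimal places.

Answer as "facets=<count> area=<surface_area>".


facets=10 area=311.790

7 of the 7 inputs are extreme points: [0, 1, 2, 3, 4, 5, 6].

Area of each hull facet:
  f1: (p0, p2, p1) → 0.7475
  f2: (p3, p5, p2) → 19.6737
  f3: (p4, p5, p1) → 37.3125
  f4: (p4, p0, p1) → 41.3819
  f5: (p4, p5, p2) → 48.8839
  f6: (p4, p0, p2) → 9.1525
  f7: (p6, p2, p1) → 34.2084
  f8: (p6, p3, p2) → 91.9312
  f9: (p6, p5, p1) → 9.6004
  f10: (p6, p3, p5) → 18.8982
Σ area = 311.790

Euler: V−E+F = 7−15+10 = 2.


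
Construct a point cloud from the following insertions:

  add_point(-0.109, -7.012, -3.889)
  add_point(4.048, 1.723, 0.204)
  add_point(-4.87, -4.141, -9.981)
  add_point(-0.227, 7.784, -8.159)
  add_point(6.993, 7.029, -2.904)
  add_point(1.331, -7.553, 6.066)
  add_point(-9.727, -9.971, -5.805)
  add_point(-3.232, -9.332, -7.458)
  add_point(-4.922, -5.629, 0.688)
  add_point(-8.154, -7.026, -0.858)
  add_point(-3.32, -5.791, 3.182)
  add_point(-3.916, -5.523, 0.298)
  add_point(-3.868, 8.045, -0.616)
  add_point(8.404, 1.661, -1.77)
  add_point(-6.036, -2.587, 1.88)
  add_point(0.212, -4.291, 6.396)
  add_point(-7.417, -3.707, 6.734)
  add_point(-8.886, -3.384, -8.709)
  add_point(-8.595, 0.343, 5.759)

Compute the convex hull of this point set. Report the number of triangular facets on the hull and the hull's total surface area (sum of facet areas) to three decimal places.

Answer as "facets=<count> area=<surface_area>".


facets=22 area=901.603

Points on the hull: [0, 2, 3, 4, 5, 6, 7, 12, 13, 15, 16, 17, 18] (13 of 19).

Area of each hull facet:
  f1: (p5, p16, p6) → 67.7643
  f2: (p18, p16, p6) → 30.3038
  f3: (p7, p5, p6) → 48.2346
  f4: (p4, p3, p13) → 23.2886
  f5: (p4, p3, p12) → 36.9687
  f6: (p4, p18, p12) → 54.3558
  f7: (p17, p3, p12) → 57.9790
  f8: (p17, p18, p6) → 53.4628
  f9: (p17, p18, p12) → 76.5633
  f10: (p2, p3, p13) → 79.1790
  f11: (p2, p7, p13) → 49.5694
  f12: (p2, p17, p3) → 27.4205
  f13: (p2, p7, p6) → 20.1344
  f14: (p2, p17, p6) → 15.4754
  f15: (p0, p5, p13) → 60.4570
  f16: (p0, p7, p13) → 18.0040
  f17: (p0, p7, p5) → 18.2005
  f18: (p15, p4, p18) → 80.4899
  f19: (p15, p5, p16) → 12.1718
  f20: (p15, p18, p16) → 15.6347
  f21: (p15, p5, p13) → 22.2140
  f22: (p15, p4, p13) → 33.7320
Σ area = 901.603

Euler: V−E+F = 13−33+22 = 2.


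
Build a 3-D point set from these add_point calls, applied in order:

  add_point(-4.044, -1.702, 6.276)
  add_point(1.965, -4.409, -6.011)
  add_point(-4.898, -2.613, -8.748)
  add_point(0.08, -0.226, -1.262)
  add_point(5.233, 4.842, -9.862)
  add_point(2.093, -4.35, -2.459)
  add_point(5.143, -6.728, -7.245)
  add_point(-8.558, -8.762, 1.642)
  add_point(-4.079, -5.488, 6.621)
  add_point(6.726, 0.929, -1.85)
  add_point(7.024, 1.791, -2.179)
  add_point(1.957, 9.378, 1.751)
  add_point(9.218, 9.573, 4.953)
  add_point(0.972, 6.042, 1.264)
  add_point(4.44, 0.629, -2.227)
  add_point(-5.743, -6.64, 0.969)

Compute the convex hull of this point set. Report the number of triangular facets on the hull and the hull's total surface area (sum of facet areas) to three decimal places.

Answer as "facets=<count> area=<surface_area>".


facets=14 area=818.184

Extreme-point indices: [0, 2, 4, 6, 7, 8, 10, 11, 12] — 9 of 16 on the boundary.

Triangle areas on the boundary:
  f1: (p6, p8, p7) → 60.1770
  f2: (p6, p8, p12) → 155.8707
  f3: (p11, p4, p12) → 50.6627
  f4: (p10, p4, p12) → 42.1086
  f5: (p10, p6, p12) → 10.9185
  f6: (p10, p6, p4) → 41.8804
  f7: (p0, p8, p12) → 25.0166
  f8: (p0, p11, p12) → 50.7915
  f9: (p0, p8, p7) → 13.0943
  f10: (p0, p11, p7) → 48.2765
  f11: (p2, p11, p7) → 109.3182
  f12: (p2, p11, p4) → 81.1557
  f13: (p2, p6, p7) → 69.0720
  f14: (p2, p6, p4) → 59.8417
Σ area = 818.184

Check V−E+F: 9 − 21 + 14 = 2.


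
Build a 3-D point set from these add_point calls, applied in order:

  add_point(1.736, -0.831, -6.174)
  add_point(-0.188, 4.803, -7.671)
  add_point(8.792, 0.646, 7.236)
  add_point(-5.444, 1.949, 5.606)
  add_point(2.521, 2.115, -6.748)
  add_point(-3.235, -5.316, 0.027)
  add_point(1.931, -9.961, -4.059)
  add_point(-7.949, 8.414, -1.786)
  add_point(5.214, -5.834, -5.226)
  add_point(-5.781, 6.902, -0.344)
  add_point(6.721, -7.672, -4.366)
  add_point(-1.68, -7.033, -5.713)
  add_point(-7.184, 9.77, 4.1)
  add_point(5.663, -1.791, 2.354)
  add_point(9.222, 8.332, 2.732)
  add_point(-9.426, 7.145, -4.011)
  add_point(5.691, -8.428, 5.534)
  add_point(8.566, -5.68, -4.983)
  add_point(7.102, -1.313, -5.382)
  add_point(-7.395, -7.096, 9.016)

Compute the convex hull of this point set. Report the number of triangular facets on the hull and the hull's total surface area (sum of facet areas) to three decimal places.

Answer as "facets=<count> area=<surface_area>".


13 of the 20 inputs are extreme points: [1, 2, 6, 7, 10, 11, 12, 14, 15, 16, 17, 18, 19].

Facet areas (half cross-product norm):
  f1: (p16, p19, p6) → 70.5356
  f2: (p12, p19, p15) → 77.3981
  f3: (p2, p16, p19) → 65.2908
  f4: (p2, p12, p14) → 73.6866
  f5: (p2, p12, p19) → 141.4058
  f6: (p11, p1, p15) → 61.6161
  f7: (p11, p19, p15) → 123.6835
  f8: (p11, p19, p6) → 38.9302
  f9: (p17, p2, p14) → 61.2860
  f10: (p17, p11, p6) → 18.9801
  f11: (p17, p11, p1) → 60.8196
  f12: (p17, p2, p16) → 54.1687
  f13: (p7, p12, p15) → 4.1764
  f14: (p7, p12, p14) → 50.2914
  f15: (p7, p1, p15) → 15.0396
  f16: (p7, p1, p14) → 75.1259
  f17: (p18, p1, p14) → 61.2878
  f18: (p18, p17, p14) → 23.5126
  f19: (p18, p17, p1) → 12.0505
  f20: (p10, p16, p6) → 26.0937
  f21: (p10, p17, p6) → 2.9426
  f22: (p10, p17, p16) → 13.0574
Σ area = 1131.379

Euler: V−E+F = 13−33+22 = 2.

facets=22 area=1131.379


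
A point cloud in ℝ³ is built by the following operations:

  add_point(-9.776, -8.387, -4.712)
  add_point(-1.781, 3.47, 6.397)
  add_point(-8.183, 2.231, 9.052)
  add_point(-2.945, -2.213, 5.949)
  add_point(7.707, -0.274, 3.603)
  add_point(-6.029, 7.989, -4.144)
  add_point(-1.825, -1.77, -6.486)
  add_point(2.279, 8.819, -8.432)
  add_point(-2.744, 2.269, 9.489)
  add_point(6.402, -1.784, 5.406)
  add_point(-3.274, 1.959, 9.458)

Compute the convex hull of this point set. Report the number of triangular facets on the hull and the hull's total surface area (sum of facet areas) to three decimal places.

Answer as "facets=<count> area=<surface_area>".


facets=18 area=760.282

Extreme-point indices: [0, 1, 2, 3, 4, 5, 6, 7, 8, 9, 10] — 11 of 11 on the boundary.

Per-facet area ½‖(b−a)×(c−a)‖:
  f1: (p5, p7, p0) → 75.9982
  f2: (p6, p4, p0) → 64.9444
  f3: (p6, p7, p0) → 28.9622
  f4: (p6, p7, p4) → 78.4606
  f5: (p9, p4, p0) → 26.3838
  f6: (p9, p8, p4) → 12.9509
  f7: (p1, p7, p4) → 80.6960
  f8: (p1, p8, p4) → 17.0147
  f9: (p1, p5, p7) → 56.9895
  f10: (p1, p5, p8) → 12.5830
  f11: (p2, p5, p0) → 112.7801
  f12: (p2, p5, p8) → 39.5985
  f13: (p3, p9, p0) → 58.6222
  f14: (p3, p2, p0) → 51.6289
  f15: (p10, p2, p8) → 0.8363
  f16: (p10, p3, p2) → 13.4550
  f17: (p10, p9, p8) → 2.8339
  f18: (p10, p3, p9) → 25.5439
Σ area = 760.282

Euler characteristic 11−27+18 = 2 ✓


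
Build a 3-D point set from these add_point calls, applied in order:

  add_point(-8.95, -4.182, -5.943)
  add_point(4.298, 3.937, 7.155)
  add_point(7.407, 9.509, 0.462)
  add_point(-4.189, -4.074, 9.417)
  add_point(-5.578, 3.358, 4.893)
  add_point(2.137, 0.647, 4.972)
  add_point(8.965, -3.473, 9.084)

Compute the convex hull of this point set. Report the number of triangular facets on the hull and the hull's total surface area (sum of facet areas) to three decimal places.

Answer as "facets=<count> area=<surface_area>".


facets=8 area=607.608

Hull vertices (6/7): indices [0, 1, 2, 3, 4, 6].

Triangle areas on the boundary:
  f1: (p2, p6, p0) → 167.5248
  f2: (p3, p6, p0) → 101.9234
  f3: (p4, p2, p0) → 100.2408
  f4: (p4, p3, p0) → 60.0124
  f5: (p1, p3, p6) → 51.9185
  f6: (p1, p4, p3) → 43.6145
  f7: (p1, p2, p6) → 36.4024
  f8: (p1, p4, p2) → 45.9708
Σ area = 607.608

Check V−E+F: 6 − 12 + 8 = 2.


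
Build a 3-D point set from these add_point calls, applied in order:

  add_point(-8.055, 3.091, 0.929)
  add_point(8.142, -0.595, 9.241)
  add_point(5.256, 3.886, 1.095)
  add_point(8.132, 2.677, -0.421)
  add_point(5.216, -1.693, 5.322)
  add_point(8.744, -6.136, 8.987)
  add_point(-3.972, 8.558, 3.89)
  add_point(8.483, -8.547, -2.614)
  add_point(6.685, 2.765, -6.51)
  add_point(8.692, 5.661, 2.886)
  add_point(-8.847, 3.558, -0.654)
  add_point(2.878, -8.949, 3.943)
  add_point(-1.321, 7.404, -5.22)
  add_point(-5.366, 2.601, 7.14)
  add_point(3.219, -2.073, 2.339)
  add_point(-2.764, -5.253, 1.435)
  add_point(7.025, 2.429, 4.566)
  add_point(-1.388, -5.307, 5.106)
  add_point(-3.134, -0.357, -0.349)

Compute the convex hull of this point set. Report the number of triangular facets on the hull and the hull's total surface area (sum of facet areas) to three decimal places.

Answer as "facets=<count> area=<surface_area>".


13 of the 19 inputs are extreme points: [0, 1, 5, 6, 7, 8, 9, 10, 11, 12, 13, 15, 17].

Per-facet area ½‖(b−a)×(c−a)‖:
  f1: (p13, p6, p10) → 26.7183
  f2: (p12, p6, p10) → 35.9462
  f3: (p12, p7, p10) → 90.7960
  f4: (p12, p7, p8) → 47.3040
  f5: (p9, p7, p5) → 75.8018
  f6: (p9, p7, p8) → 60.5890
  f7: (p9, p12, p8) → 46.6345
  f8: (p9, p12, p6) → 57.8527
  f9: (p0, p13, p10) → 1.1944
  f10: (p11, p7, p5) → 35.5404
  f11: (p1, p9, p5) → 18.8043
  f12: (p1, p9, p6) → 58.1589
  f13: (p1, p13, p5) → 37.0642
  f14: (p1, p13, p6) → 48.5010
  f15: (p17, p13, p5) → 45.4145
  f16: (p17, p11, p5) → 23.1532
  f17: (p17, p0, p13) → 30.8020
  f18: (p15, p0, p10) → 7.8898
  f19: (p15, p17, p0) → 18.7924
  f20: (p15, p17, p11) → 11.1940
  f21: (p15, p7, p10) → 50.9352
  f22: (p15, p11, p7) → 30.3069
Σ area = 859.394

Euler: V−E+F = 13−33+22 = 2.

facets=22 area=859.394


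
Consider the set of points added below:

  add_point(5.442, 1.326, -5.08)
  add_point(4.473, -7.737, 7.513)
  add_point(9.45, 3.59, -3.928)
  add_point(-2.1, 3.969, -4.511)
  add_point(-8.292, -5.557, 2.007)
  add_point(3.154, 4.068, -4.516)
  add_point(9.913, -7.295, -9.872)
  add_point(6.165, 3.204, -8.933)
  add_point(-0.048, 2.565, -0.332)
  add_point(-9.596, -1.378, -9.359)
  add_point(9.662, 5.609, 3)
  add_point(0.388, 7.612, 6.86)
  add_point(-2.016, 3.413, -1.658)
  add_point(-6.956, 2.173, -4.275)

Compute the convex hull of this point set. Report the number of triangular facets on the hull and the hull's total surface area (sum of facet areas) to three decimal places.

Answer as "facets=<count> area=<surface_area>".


facets=16 area=1036.131

Hull vertices (10/14): indices [1, 2, 3, 4, 6, 7, 9, 10, 11, 13].

Per-facet area ½‖(b−a)×(c−a)‖:
  f1: (p7, p6, p9) → 91.6913
  f2: (p4, p6, p9) → 122.1982
  f3: (p4, p1, p6) → 127.4791
  f4: (p4, p1, p11) → 102.5698
  f5: (p3, p7, p9) → 45.4169
  f6: (p3, p7, p11) → 55.0028
  f7: (p10, p7, p11) → 64.2060
  f8: (p10, p1, p6) → 124.6658
  f9: (p10, p1, p11) → 74.4031
  f10: (p13, p3, p9) → 14.9694
  f11: (p13, p3, p11) → 30.5856
  f12: (p13, p4, p9) → 33.8644
  f13: (p13, p4, p11) → 71.8173
  f14: (p2, p7, p6) → 33.5105
  f15: (p2, p10, p6) → 31.8251
  f16: (p2, p10, p7) → 11.9259
Σ area = 1036.131

Euler: V−E+F = 10−24+16 = 2.


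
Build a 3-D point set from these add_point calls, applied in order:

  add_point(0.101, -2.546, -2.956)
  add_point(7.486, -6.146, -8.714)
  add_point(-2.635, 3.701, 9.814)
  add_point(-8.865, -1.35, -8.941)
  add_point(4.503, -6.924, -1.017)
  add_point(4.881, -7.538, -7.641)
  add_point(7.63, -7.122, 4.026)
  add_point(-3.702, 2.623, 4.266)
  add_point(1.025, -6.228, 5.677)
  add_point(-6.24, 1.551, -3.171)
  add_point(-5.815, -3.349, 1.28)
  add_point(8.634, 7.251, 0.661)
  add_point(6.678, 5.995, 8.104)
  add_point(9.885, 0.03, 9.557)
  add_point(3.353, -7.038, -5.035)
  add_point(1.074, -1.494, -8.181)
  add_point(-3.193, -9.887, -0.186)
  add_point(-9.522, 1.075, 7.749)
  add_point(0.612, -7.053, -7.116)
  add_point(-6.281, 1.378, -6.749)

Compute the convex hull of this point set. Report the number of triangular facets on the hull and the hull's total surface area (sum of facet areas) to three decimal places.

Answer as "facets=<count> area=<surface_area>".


facets=24 area=1082.446

Points on the hull: [1, 2, 3, 5, 6, 8, 11, 12, 13, 15, 16, 17, 18, 19] (14 of 20).

Area of each hull facet:
  f1: (p3, p16, p17) → 96.1147
  f2: (p8, p16, p17) → 52.5319
  f3: (p11, p1, p13) → 94.2770
  f4: (p18, p3, p16) → 46.9345
  f5: (p6, p1, p13) → 50.2637
  f6: (p6, p8, p13) → 31.9908
  f7: (p6, p8, p16) → 26.7801
  f8: (p12, p11, p13) → 26.3263
  f9: (p19, p3, p17) → 30.2836
  f10: (p19, p11, p17) → 128.0330
  f11: (p5, p1, p3) → 19.9693
  f12: (p5, p18, p3) → 11.9172
  f13: (p5, p18, p16) → 15.6442
  f14: (p5, p6, p16) → 59.3608
  f15: (p5, p6, p1) → 18.6928
  f16: (p2, p12, p13) → 33.0389
  f17: (p2, p8, p17) → 43.2298
  f18: (p2, p8, p13) → 61.3171
  f19: (p2, p11, p17) → 45.9871
  f20: (p2, p12, p11) → 34.0113
  f21: (p15, p11, p1) → 57.7554
  f22: (p15, p19, p11) → 57.7098
  f23: (p15, p1, p3) → 23.2903
  f24: (p15, p19, p3) → 16.9860
Σ area = 1082.446

Euler characteristic 14−36+24 = 2 ✓


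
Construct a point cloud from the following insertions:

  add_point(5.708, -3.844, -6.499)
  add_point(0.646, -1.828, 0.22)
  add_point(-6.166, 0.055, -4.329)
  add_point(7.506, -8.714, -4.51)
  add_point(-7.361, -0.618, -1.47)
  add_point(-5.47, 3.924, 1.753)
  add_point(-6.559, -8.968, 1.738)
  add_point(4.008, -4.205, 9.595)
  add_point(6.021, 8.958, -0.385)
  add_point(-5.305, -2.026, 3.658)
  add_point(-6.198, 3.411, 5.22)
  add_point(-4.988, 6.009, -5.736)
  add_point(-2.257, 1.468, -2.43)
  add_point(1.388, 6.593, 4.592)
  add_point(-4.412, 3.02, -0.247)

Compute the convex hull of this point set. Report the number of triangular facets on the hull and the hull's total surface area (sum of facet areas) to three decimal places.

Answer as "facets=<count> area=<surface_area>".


Points on the hull: [0, 2, 3, 4, 6, 7, 8, 10, 11, 13] (10 of 15).

Triangle areas on the boundary:
  f1: (p7, p8, p3) → 118.6240
  f2: (p6, p7, p3) → 95.2722
  f3: (p10, p11, p4) → 32.4908
  f4: (p10, p6, p4) → 35.0063
  f5: (p10, p6, p7) → 77.9840
  f6: (p0, p8, p3) → 30.6641
  f7: (p0, p11, p8) → 81.3317
  f8: (p13, p7, p8) → 39.4629
  f9: (p13, p10, p7) → 49.4891
  f10: (p13, p11, p8) → 42.5253
  f11: (p13, p10, p11) → 45.1045
  f12: (p2, p0, p11) → 39.3946
  f13: (p2, p6, p4) → 12.4463
  f14: (p2, p11, p4) → 8.6781
  f15: (p2, p6, p3) → 80.5541
  f16: (p2, p0, p3) → 30.3121
Σ area = 819.340

Euler characteristic 10−24+16 = 2 ✓

facets=16 area=819.340


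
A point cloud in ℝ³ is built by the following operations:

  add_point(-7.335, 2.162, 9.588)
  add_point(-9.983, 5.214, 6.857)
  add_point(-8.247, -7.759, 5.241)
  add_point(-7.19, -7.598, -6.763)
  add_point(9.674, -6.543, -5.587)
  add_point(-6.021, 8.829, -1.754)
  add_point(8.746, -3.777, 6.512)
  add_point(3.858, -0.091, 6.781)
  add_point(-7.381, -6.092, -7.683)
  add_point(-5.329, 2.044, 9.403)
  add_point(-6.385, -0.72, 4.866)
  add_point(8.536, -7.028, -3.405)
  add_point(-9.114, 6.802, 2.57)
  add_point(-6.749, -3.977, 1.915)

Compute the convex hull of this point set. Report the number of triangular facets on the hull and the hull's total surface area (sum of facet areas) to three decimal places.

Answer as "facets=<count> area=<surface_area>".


facets=20 area=939.243

Extreme-point indices: [0, 1, 2, 3, 4, 5, 6, 7, 8, 9, 11, 12] — 12 of 14 on the boundary.

Facet areas (half cross-product norm):
  f1: (p8, p2, p1) → 86.1157
  f2: (p5, p8, p4) → 137.7322
  f3: (p5, p6, p4) → 128.7735
  f4: (p3, p8, p4) → 14.9717
  f5: (p3, p8, p2) → 9.1484
  f6: (p0, p2, p1) → 25.2713
  f7: (p0, p6, p2) → 90.1654
  f8: (p11, p6, p4) → 8.5521
  f9: (p11, p6, p2) → 90.1656
  f10: (p11, p3, p4) → 19.4375
  f11: (p11, p3, p2) → 96.2378
  f12: (p12, p8, p1) → 36.4609
  f13: (p12, p5, p1) → 5.0877
  f14: (p12, p5, p8) → 45.6274
  f15: (p7, p5, p6) → 28.1398
  f16: (p9, p0, p6) → 5.2696
  f17: (p9, p7, p6) → 13.5877
  f18: (p9, p0, p1) → 4.1881
  f19: (p9, p5, p1) → 30.4429
  f20: (p9, p7, p5) → 63.8676
Σ area = 939.243

Euler: V−E+F = 12−30+20 = 2.


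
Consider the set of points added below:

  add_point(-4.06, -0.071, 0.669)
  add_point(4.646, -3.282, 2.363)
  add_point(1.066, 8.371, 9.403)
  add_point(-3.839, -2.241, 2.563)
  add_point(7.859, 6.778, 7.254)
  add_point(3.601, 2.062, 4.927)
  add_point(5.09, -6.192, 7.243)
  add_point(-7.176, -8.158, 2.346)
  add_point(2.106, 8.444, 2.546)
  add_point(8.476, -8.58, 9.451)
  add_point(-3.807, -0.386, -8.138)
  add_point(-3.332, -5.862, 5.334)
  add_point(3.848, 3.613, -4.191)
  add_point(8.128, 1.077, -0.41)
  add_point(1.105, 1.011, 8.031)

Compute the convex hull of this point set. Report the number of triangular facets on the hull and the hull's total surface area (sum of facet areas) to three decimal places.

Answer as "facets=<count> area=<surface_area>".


10 of the 15 inputs are extreme points: [0, 2, 4, 7, 8, 9, 10, 11, 12, 13].

Per-facet area ½‖(b−a)×(c−a)‖:
  f1: (p10, p9, p7) → 115.1980
  f2: (p2, p10, p8) → 40.3300
  f3: (p13, p10, p9) → 92.9489
  f4: (p11, p9, p7) → 22.9025
  f5: (p11, p2, p7) → 27.8296
  f6: (p11, p2, p9) → 97.6660
  f7: (p0, p10, p7) → 38.3643
  f8: (p0, p2, p7) → 46.6399
  f9: (p0, p2, p10) → 42.9613
  f10: (p12, p10, p8) → 36.7746
  f11: (p12, p13, p10) → 22.9732
  f12: (p4, p2, p8) → 22.8793
  f13: (p4, p12, p8) → 31.5379
  f14: (p4, p12, p13) → 29.0971
  f15: (p4, p2, p9) → 55.3999
  f16: (p4, p13, p9) → 65.1694
Σ area = 788.672

Check V−E+F: 10 − 24 + 16 = 2.

facets=16 area=788.672


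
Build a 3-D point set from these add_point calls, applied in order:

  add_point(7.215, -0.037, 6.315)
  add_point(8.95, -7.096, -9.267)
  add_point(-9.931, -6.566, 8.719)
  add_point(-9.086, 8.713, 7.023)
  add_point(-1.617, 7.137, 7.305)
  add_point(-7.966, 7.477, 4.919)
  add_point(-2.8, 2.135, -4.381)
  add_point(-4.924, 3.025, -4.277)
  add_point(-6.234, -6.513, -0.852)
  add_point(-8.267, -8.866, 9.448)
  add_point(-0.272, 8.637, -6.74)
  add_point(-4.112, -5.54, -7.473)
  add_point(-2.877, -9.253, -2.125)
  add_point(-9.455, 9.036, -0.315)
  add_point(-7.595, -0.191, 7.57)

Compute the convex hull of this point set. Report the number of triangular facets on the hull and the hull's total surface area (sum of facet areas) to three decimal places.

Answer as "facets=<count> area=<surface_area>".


Points on the hull: [0, 1, 2, 3, 4, 8, 9, 10, 11, 12, 13] (11 of 15).

Area of each hull facet:
  f1: (p11, p13, p2) → 131.7099
  f2: (p11, p12, p1) → 43.5551
  f3: (p3, p13, p2) → 55.9672
  f4: (p10, p0, p1) → 134.6370
  f5: (p10, p11, p1) → 96.6972
  f6: (p10, p11, p13) → 81.5167
  f7: (p10, p3, p13) → 34.9958
  f8: (p9, p12, p1) → 51.7437
  f9: (p9, p0, p1) → 155.4278
  f10: (p9, p3, p2) → 14.2583
  f11: (p4, p10, p0) → 80.6796
  f12: (p4, p10, p3) → 54.1597
  f13: (p4, p9, p0) → 96.0014
  f14: (p4, p9, p3) → 65.6178
  f15: (p8, p11, p12) → 14.4853
  f16: (p8, p9, p12) → 23.3412
  f17: (p8, p11, p2) → 5.2400
  f18: (p8, p9, p2) → 15.0287
Σ area = 1155.062

Euler characteristic 11−27+18 = 2 ✓

facets=18 area=1155.062


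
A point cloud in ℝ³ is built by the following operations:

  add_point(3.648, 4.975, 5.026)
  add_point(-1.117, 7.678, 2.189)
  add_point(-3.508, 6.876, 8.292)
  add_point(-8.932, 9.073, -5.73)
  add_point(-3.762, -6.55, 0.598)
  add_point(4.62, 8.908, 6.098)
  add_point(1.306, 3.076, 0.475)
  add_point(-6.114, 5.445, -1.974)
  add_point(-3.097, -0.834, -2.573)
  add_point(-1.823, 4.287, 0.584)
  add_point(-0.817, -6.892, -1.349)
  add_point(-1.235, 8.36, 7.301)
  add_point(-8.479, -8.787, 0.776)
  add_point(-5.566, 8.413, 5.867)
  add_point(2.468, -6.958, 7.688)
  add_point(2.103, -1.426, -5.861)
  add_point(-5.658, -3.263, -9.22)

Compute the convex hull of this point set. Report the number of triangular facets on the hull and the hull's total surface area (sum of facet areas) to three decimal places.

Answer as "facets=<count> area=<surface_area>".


facets=16 area=871.995

Points on the hull: [2, 3, 5, 10, 11, 12, 13, 14, 15, 16] (10 of 17).

Facet areas (half cross-product norm):
  f1: (p16, p12, p3) → 76.8963
  f2: (p2, p14, p5) → 64.3937
  f3: (p2, p14, p12) → 96.9455
  f4: (p15, p5, p3) → 114.7373
  f5: (p15, p16, p3) → 57.0767
  f6: (p15, p14, p5) → 104.5282
  f7: (p11, p2, p5) → 4.0730
  f8: (p13, p12, p3) → 106.0597
  f9: (p13, p2, p12) → 31.8409
  f10: (p13, p11, p2) → 5.1040
  f11: (p13, p5, p3) → 58.8982
  f12: (p13, p11, p5) → 6.9436
  f13: (p10, p14, p12) → 39.1906
  f14: (p10, p15, p14) → 33.3102
  f15: (p10, p16, p12) → 40.0093
  f16: (p10, p15, p16) → 31.9874
Σ area = 871.995

Euler: V−E+F = 10−24+16 = 2.


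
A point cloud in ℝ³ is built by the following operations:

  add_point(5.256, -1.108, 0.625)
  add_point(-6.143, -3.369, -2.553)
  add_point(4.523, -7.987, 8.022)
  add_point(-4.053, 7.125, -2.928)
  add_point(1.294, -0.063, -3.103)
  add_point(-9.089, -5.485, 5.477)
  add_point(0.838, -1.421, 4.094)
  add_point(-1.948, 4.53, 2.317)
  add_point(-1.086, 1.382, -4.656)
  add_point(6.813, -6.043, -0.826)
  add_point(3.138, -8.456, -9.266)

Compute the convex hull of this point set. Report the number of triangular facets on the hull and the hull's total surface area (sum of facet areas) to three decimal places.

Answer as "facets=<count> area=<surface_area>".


facets=12 area=625.204

Extreme-point indices: [0, 1, 2, 3, 5, 7, 9, 10] — 8 of 11 on the boundary.

Per-facet area ½‖(b−a)×(c−a)‖:
  f1: (p2, p10, p5) → 118.1140
  f2: (p2, p10, p9) → 32.0782
  f3: (p1, p3, p5) → 44.4845
  f4: (p1, p10, p5) → 42.5068
  f5: (p1, p10, p3) → 65.2230
  f6: (p0, p2, p9) → 24.8771
  f7: (p0, p10, p9) → 23.8538
  f8: (p0, p10, p3) → 80.7497
  f9: (p7, p0, p3) → 26.9702
  f10: (p7, p0, p2) → 45.9266
  f11: (p7, p3, p5) → 37.0119
  f12: (p7, p2, p5) → 83.4085
Σ area = 625.204

Euler: V−E+F = 8−18+12 = 2.


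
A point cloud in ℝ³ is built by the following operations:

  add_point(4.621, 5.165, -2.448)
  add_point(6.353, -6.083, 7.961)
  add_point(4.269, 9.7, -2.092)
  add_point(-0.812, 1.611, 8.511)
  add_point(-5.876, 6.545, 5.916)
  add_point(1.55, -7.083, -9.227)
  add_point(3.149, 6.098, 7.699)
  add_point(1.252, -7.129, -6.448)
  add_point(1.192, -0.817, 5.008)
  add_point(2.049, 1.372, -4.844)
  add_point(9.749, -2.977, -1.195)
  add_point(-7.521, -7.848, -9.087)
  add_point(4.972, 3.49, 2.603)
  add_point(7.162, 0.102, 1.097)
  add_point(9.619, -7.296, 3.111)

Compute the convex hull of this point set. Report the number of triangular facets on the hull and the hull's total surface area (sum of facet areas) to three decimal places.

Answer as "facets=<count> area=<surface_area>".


facets=14 area=895.406

Hull vertices (9/15): indices [1, 2, 3, 4, 5, 6, 10, 11, 14].

Area of each hull facet:
  f1: (p4, p2, p11) → 135.6641
  f2: (p4, p3, p11) → 77.6330
  f3: (p5, p2, p11) → 81.9251
  f4: (p5, p2, p10) → 84.3538
  f5: (p1, p3, p11) → 109.5999
  f6: (p14, p5, p11) → 56.8638
  f7: (p14, p1, p11) → 62.8060
  f8: (p14, p5, p10) → 36.3332
  f9: (p6, p1, p3) → 31.6667
  f10: (p6, p4, p2) → 48.1114
  f11: (p6, p4, p3) → 22.6485
  f12: (p6, p14, p1) → 35.6553
  f13: (p6, p2, p10) → 68.4720
  f14: (p6, p14, p10) → 43.6727
Σ area = 895.406

Check V−E+F: 9 − 21 + 14 = 2.


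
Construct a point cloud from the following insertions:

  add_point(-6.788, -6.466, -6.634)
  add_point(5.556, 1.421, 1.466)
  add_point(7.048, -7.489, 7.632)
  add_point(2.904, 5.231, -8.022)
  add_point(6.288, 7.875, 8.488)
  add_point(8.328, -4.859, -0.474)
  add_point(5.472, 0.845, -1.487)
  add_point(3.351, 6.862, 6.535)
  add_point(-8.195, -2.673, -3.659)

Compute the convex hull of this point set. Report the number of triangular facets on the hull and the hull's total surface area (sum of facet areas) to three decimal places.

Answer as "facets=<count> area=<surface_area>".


facets=10 area=697.251

Hull vertices (7/9): indices [0, 2, 3, 4, 5, 7, 8].

Triangle areas on the boundary:
  f1: (p3, p4, p5) → 101.5456
  f2: (p2, p4, p5) → 64.3646
  f3: (p0, p3, p8) → 35.9164
  f4: (p0, p3, p5) → 97.5004
  f5: (p0, p2, p8) → 49.0444
  f6: (p0, p2, p5) → 69.4325
  f7: (p7, p3, p8) → 102.3196
  f8: (p7, p3, p4) → 21.8316
  f9: (p7, p2, p8) → 128.0408
  f10: (p7, p2, p4) → 27.2549
Σ area = 697.251

Euler characteristic 7−15+10 = 2 ✓


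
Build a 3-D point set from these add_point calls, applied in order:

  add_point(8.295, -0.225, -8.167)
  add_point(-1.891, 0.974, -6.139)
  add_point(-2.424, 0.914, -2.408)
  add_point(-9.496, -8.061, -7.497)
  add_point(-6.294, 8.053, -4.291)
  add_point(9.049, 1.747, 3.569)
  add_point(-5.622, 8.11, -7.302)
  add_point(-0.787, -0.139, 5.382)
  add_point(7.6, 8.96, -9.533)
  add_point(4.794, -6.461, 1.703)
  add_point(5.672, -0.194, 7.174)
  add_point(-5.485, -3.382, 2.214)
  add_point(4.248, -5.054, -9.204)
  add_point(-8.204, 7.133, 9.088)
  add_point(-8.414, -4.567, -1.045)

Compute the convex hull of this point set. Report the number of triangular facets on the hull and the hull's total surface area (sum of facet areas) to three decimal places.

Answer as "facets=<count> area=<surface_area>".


facets=20 area=1128.790

Points on the hull: [0, 3, 4, 5, 6, 8, 9, 10, 11, 12, 13, 14] (12 of 15).

Per-facet area ½‖(b−a)×(c−a)‖:
  f1: (p8, p13, p5) → 141.9204
  f2: (p12, p8, p3) → 91.9839
  f3: (p9, p12, p3) → 77.6468
  f4: (p6, p8, p3) → 106.9558
  f5: (p0, p8, p5) → 55.5144
  f6: (p0, p12, p8) → 21.9403
  f7: (p0, p9, p5) → 52.3065
  f8: (p0, p9, p12) → 34.9931
  f9: (p10, p13, p5) → 36.9988
  f10: (p10, p9, p5) → 22.0795
  f11: (p10, p11, p13) → 78.9284
  f12: (p10, p11, p9) → 44.4541
  f13: (p4, p8, p13) → 88.1870
  f14: (p4, p6, p8) → 19.1949
  f15: (p4, p13, p3) → 112.8397
  f16: (p4, p6, p3) → 25.6143
  f17: (p14, p13, p3) → 21.4549
  f18: (p14, p11, p13) → 25.8868
  f19: (p14, p9, p3) → 48.8964
  f20: (p14, p11, p9) → 20.9942
Σ area = 1128.790

Euler: V−E+F = 12−30+20 = 2.


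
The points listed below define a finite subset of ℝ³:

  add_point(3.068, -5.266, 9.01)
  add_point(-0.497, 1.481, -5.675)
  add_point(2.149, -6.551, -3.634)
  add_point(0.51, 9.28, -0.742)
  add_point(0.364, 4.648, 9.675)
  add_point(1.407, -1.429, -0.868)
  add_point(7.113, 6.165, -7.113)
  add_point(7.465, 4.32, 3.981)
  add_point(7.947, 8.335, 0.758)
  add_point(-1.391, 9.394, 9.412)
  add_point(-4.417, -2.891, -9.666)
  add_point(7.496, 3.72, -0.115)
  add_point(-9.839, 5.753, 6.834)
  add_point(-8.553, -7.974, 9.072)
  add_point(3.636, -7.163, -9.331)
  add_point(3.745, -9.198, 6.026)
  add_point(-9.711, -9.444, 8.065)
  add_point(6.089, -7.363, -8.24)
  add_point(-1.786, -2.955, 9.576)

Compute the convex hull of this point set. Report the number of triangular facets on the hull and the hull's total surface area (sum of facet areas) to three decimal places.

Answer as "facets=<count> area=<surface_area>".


16 of the 19 inputs are extreme points: [0, 3, 4, 6, 7, 8, 9, 10, 11, 12, 13, 14, 15, 16, 17, 18].

Per-facet area ½‖(b−a)×(c−a)‖:
  f1: (p10, p16, p12) → 136.9406
  f2: (p3, p10, p12) → 104.7667
  f3: (p14, p10, p16) → 89.4302
  f4: (p14, p17, p16) → 28.9180
  f5: (p13, p16, p12) → 12.3581
  f6: (p6, p3, p8) → 30.3418
  f7: (p6, p3, p10) → 70.3422
  f8: (p6, p14, p10) → 62.0525
  f9: (p6, p17, p8) → 52.3348
  f10: (p6, p14, p17) → 18.3171
  f11: (p9, p13, p12) → 64.6036
  f12: (p9, p13, p4) → 32.3901
  f13: (p9, p3, p12) → 49.0677
  f14: (p9, p3, p8) → 39.4894
  f15: (p9, p7, p8) → 29.8848
  f16: (p9, p7, p4) → 22.2089
  f17: (p11, p17, p8) → 13.9839
  f18: (p11, p7, p8) → 9.2396
  f19: (p11, p7, p17) → 20.4911
  f20: (p0, p7, p4) → 45.0222
  f21: (p18, p13, p4) → 20.3986
  f22: (p18, p0, p4) → 21.0528
  f23: (p18, p0, p13) → 20.2624
  f24: (p15, p7, p17) → 98.3687
  f25: (p15, p0, p7) → 27.3876
  f26: (p15, p17, p16) → 94.3655
  f27: (p15, p13, p16) → 12.6864
  f28: (p15, p0, p13) → 29.6973
Σ area = 1256.402

Check V−E+F: 16 − 42 + 28 = 2.

facets=28 area=1256.402


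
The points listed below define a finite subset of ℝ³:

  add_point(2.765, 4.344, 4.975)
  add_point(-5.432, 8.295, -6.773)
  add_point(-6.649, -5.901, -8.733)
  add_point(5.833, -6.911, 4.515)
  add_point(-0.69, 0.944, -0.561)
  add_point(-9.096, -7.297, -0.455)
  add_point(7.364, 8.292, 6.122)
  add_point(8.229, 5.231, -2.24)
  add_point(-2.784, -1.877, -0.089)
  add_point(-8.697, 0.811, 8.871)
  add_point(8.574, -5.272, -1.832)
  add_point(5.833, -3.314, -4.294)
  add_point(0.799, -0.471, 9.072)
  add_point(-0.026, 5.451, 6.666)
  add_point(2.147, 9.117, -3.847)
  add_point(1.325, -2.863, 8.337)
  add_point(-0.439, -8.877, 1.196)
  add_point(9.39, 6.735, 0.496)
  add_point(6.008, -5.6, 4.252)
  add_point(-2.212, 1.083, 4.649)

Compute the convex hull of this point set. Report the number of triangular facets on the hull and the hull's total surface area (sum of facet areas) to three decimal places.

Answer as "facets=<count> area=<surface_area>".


Hull vertices (15/20): indices [1, 2, 3, 5, 6, 7, 9, 10, 11, 12, 13, 14, 15, 16, 17].

Area of each hull facet:
  f1: (p2, p16, p5) → 39.0558
  f2: (p9, p16, p5) → 55.2691
  f3: (p6, p9, p12) → 48.1158
  f4: (p6, p3, p17) → 45.1002
  f5: (p10, p2, p16) → 60.9641
  f6: (p10, p3, p16) → 26.1570
  f7: (p10, p3, p17) → 43.4004
  f8: (p10, p7, p17) → 15.9941
  f9: (p15, p9, p12) → 11.5973
  f10: (p15, p6, p12) → 12.3035
  f11: (p15, p6, p3) → 45.8778
  f12: (p15, p9, p16) → 50.6056
  f13: (p15, p3, p16) → 26.0963
  f14: (p1, p2, p5) → 62.7951
  f15: (p1, p9, p5) → 100.7027
  f16: (p11, p10, p2) → 19.7839
  f17: (p11, p10, p7) → 18.8309
  f18: (p11, p1, p2) → 92.2132
  f19: (p11, p1, p7) → 66.5541
  f20: (p13, p6, p9) → 7.7663
  f21: (p13, p1, p9) → 74.3631
  f22: (p13, p1, p6) → 57.2740
  f23: (p14, p6, p17) → 26.9406
  f24: (p14, p1, p6) → 31.0586
  f25: (p14, p7, p17) → 11.9910
  f26: (p14, p1, p7) → 18.5709
Σ area = 1069.382

Euler characteristic 15−39+26 = 2 ✓

facets=26 area=1069.382


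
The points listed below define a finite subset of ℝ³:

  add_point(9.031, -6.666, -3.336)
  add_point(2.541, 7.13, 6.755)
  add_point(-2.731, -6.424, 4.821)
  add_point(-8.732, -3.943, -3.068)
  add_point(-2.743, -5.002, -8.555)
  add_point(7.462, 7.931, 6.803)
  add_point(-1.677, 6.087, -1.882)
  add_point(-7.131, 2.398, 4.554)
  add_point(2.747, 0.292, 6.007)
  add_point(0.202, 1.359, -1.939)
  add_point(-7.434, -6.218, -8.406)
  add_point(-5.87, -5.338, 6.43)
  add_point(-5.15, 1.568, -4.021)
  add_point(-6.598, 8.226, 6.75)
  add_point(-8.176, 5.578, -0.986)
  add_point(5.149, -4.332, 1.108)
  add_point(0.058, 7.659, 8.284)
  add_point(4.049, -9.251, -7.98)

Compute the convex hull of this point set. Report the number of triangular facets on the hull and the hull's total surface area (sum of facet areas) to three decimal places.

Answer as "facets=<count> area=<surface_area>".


facets=26 area=950.189

Hull vertices (15/18): indices [0, 2, 3, 4, 5, 6, 7, 8, 10, 11, 13, 14, 15, 16, 17].

Facet areas (half cross-product norm):
  f1: (p8, p11, p16) → 41.1606
  f2: (p13, p11, p16) → 46.1723
  f3: (p6, p14, p4) → 42.5972
  f4: (p6, p17, p0) → 60.5033
  f5: (p6, p17, p4) → 48.9401
  f6: (p6, p13, p14) → 27.2986
  f7: (p2, p8, p11) → 15.6399
  f8: (p2, p17, p0) → 51.1672
  f9: (p10, p17, p4) → 14.2171
  f10: (p10, p14, p3) → 24.1956
  f11: (p10, p14, p4) → 33.4765
  f12: (p10, p11, p3) → 20.1763
  f13: (p10, p2, p11) → 25.7166
  f14: (p10, p2, p17) → 77.7956
  f15: (p7, p11, p3) → 37.0140
  f16: (p7, p13, p11) → 15.1192
  f17: (p7, p14, p3) → 30.2596
  f18: (p7, p13, p14) → 20.0200
  f19: (p5, p6, p0) → 101.9244
  f20: (p5, p8, p0) → 57.5990
  f21: (p5, p8, p16) → 28.9580
  f22: (p5, p13, p16) → 11.0269
  f23: (p5, p6, p13) → 62.4888
  f24: (p15, p8, p0) → 8.7331
  f25: (p15, p2, p0) → 19.0406
  f26: (p15, p2, p8) → 28.9485
Σ area = 950.189

Check V−E+F: 15 − 39 + 26 = 2.


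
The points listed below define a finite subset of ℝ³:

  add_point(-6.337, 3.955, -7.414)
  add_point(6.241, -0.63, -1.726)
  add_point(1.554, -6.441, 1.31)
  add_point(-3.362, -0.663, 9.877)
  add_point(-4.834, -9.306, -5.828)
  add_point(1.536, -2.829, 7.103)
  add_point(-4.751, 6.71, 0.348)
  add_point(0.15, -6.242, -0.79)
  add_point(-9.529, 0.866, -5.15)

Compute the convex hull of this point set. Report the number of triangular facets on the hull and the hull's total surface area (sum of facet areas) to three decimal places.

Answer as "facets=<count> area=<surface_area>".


Hull vertices (8/9): indices [0, 1, 2, 3, 4, 5, 6, 8].

Triangle areas on the boundary:
  f1: (p3, p4, p8) → 89.9355
  f2: (p6, p3, p8) → 56.0665
  f3: (p6, p3, p1) → 77.2452
  f4: (p0, p4, p8) → 26.9686
  f5: (p0, p4, p1) → 87.0992
  f6: (p0, p6, p8) → 20.8132
  f7: (p0, p6, p1) → 55.3099
  f8: (p2, p4, p1) → 38.3150
  f9: (p2, p3, p4) → 52.3122
  f10: (p5, p3, p1) → 22.2892
  f11: (p5, p2, p1) → 27.4599
  f12: (p5, p2, p3) → 16.7352
Σ area = 570.550

Euler characteristic 8−18+12 = 2 ✓

facets=12 area=570.550


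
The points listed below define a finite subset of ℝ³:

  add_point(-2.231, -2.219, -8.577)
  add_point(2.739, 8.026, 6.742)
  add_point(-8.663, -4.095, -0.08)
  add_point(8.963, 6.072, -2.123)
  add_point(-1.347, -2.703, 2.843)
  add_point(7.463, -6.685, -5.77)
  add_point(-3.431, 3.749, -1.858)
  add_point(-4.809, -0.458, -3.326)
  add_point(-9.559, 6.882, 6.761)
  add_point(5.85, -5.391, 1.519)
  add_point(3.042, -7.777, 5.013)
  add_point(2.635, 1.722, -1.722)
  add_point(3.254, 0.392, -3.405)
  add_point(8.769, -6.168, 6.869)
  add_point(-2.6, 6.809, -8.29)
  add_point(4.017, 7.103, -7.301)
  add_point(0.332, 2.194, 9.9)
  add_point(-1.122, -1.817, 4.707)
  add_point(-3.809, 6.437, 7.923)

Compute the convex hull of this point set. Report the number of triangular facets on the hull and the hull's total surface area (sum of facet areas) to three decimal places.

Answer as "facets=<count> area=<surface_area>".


Points on the hull: [0, 1, 2, 3, 5, 8, 10, 13, 14, 15, 16, 18] (12 of 19).

Per-facet area ½‖(b−a)×(c−a)‖:
  f1: (p16, p10, p8) → 58.2063
  f2: (p2, p10, p8) → 85.7489
  f3: (p2, p14, p8) → 92.3589
  f4: (p2, p14, p0) → 48.5332
  f5: (p2, p5, p10) → 77.6709
  f6: (p2, p5, p0) → 57.7794
  f7: (p1, p14, p8) → 92.9880
  f8: (p15, p5, p3) → 47.8498
  f9: (p15, p1, p3) → 39.2705
  f10: (p15, p1, p14) → 47.2320
  f11: (p15, p5, p0) → 61.2988
  f12: (p15, p14, p0) → 30.2695
  f13: (p13, p16, p10) → 35.2892
  f14: (p13, p5, p10) → 36.2992
  f15: (p13, p5, p3) → 80.3840
  f16: (p13, p1, p3) → 78.5810
  f17: (p13, p1, p16) → 42.2039
  f18: (p18, p16, p8) → 11.9174
  f19: (p18, p1, p8) → 9.4115
  f20: (p18, p1, p16) → 19.3807
Σ area = 1052.673

Euler: V−E+F = 12−30+20 = 2.

facets=20 area=1052.673
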